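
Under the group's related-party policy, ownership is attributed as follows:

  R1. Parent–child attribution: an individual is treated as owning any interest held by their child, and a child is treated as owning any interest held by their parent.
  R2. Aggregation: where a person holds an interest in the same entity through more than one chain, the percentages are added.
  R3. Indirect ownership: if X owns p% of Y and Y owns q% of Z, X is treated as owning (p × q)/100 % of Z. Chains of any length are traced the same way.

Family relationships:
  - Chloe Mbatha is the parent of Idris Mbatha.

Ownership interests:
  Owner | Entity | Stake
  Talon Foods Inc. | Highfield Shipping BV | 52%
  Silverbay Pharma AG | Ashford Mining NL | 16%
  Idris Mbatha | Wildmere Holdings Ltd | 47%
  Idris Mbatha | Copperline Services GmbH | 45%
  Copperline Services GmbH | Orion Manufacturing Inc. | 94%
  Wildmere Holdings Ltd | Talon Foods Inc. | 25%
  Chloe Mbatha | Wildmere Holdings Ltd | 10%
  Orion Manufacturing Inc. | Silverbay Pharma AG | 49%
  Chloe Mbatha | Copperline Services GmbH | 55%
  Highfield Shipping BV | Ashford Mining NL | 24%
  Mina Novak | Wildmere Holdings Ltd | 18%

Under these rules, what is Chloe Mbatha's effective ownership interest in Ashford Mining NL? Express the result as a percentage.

By parent–child attribution (R1), Chloe Mbatha is treated as also owning Idris Mbatha's interest in Wildmere Holdings Ltd, giving 10% + 47% = 57%.
By parent–child attribution (R1), Chloe Mbatha is treated as also owning Idris Mbatha's interest in Copperline Services GmbH, giving 55% + 45% = 100%.
Chain via Wildmere Holdings Ltd → Talon Foods Inc. → Highfield Shipping BV (R3): 57% × 25% × 52% × 24% = 1.7784% of Ashford Mining NL.
Chain via Copperline Services GmbH → Orion Manufacturing Inc. → Silverbay Pharma AG (R3): 100% × 94% × 49% × 16% = 7.3696% of Ashford Mining NL.
Aggregating (R2): 1.7784% + 7.3696% = 9.148%.

9.148%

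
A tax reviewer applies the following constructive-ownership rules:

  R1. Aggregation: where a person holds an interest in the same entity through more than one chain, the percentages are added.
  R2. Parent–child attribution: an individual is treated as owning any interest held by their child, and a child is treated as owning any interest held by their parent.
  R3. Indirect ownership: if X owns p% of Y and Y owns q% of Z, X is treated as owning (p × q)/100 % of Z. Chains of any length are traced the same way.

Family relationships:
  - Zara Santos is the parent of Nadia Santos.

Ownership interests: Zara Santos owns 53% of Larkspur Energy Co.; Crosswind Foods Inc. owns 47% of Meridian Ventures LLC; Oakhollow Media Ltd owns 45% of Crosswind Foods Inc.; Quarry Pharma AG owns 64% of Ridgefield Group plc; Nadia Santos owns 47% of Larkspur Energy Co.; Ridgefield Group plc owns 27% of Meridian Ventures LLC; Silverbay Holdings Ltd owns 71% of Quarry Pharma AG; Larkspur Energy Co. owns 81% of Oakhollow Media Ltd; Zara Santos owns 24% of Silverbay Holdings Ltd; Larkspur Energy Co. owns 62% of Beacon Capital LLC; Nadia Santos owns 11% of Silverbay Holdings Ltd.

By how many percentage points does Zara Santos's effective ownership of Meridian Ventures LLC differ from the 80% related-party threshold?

By parent–child attribution (R2), Zara Santos is treated as also owning Nadia Santos's interest in Silverbay Holdings Ltd, giving 24% + 11% = 35%.
By parent–child attribution (R2), Zara Santos is treated as also owning Nadia Santos's interest in Larkspur Energy Co, giving 53% + 47% = 100%.
Chain via Silverbay Holdings Ltd → Quarry Pharma AG → Ridgefield Group plc (R3): 35% × 71% × 64% × 27% = 4.29408% of Meridian Ventures LLC.
Chain via Larkspur Energy Co. → Oakhollow Media Ltd → Crosswind Foods Inc. (R3): 100% × 81% × 45% × 47% = 17.1315% of Meridian Ventures LLC.
Aggregating (R1): 4.29408% + 17.1315% = 21.42558%.
21.42558% falls short of the 80% threshold by 58.57442 percentage points.

58.57442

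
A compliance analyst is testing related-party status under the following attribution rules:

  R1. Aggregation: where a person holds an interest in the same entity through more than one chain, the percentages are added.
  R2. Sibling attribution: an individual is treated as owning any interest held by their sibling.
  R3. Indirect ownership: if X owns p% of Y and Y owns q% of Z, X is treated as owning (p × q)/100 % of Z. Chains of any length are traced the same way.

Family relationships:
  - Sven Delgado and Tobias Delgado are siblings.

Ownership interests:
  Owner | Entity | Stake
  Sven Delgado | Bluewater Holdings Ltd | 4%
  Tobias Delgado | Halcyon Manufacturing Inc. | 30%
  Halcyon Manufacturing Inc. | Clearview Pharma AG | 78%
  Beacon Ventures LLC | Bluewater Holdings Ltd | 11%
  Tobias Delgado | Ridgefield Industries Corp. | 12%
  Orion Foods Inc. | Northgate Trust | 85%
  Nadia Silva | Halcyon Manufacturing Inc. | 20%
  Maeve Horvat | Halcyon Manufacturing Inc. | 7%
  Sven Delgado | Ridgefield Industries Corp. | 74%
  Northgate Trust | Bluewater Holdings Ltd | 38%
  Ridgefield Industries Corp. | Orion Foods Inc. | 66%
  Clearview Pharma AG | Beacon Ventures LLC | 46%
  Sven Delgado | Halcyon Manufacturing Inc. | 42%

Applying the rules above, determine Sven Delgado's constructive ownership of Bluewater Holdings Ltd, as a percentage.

25.175176%

By sibling attribution (R2), Sven Delgado is treated as also owning Tobias Delgado's interest in Halcyon Manufacturing Inc, giving 42% + 30% = 72%.
By sibling attribution (R2), Sven Delgado is treated as also owning Tobias Delgado's interest in Ridgefield Industries Corp, giving 74% + 12% = 86%.
Chain via Halcyon Manufacturing Inc. → Clearview Pharma AG → Beacon Ventures LLC (R3): 72% × 78% × 46% × 11% = 2.841696% of Bluewater Holdings Ltd.
Chain via Ridgefield Industries Corp. → Orion Foods Inc. → Northgate Trust (R3): 86% × 66% × 85% × 38% = 18.33348% of Bluewater Holdings Ltd.
Direct interest in Bluewater Holdings Ltd: 4%.
Aggregating (R1): 2.841696% + 18.33348% + 4% = 25.175176%.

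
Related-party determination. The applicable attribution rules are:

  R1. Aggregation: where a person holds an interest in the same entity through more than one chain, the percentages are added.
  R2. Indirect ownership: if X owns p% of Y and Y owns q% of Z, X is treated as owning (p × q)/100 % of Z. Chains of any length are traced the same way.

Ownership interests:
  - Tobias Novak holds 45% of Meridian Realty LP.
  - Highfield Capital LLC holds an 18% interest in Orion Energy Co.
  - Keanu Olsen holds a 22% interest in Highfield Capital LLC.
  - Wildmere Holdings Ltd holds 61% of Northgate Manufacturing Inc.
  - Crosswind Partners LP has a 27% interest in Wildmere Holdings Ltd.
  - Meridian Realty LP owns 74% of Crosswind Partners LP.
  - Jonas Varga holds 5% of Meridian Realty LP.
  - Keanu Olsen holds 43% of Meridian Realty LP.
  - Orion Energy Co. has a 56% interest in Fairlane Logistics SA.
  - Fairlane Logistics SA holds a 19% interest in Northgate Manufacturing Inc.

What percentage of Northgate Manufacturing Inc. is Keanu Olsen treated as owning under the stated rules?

Chain via Highfield Capital LLC → Orion Energy Co. → Fairlane Logistics SA (R2): 22% × 18% × 56% × 19% = 0.421344% of Northgate Manufacturing Inc.
Chain via Meridian Realty LP → Crosswind Partners LP → Wildmere Holdings Ltd (R2): 43% × 74% × 27% × 61% = 5.240754% of Northgate Manufacturing Inc.
Aggregating (R1): 0.421344% + 5.240754% = 5.662098%.

5.662098%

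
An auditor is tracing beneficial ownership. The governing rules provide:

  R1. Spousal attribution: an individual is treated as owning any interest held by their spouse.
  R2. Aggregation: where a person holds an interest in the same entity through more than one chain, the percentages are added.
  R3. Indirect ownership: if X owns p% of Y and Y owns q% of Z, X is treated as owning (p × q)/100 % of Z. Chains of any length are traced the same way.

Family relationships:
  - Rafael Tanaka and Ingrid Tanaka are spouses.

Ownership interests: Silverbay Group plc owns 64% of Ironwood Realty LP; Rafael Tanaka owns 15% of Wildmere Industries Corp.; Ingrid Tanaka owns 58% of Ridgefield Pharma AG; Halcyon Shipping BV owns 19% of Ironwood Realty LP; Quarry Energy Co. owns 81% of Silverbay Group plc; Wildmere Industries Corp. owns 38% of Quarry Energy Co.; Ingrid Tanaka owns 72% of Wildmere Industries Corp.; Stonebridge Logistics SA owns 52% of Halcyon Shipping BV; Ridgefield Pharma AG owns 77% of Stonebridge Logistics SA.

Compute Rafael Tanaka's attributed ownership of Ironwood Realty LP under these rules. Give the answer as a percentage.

By spousal attribution (R1), Rafael Tanaka is treated as also owning Ingrid Tanaka's interest in Wildmere Industries Corp, giving 15% + 72% = 87%.
By spousal attribution (R1), Rafael Tanaka is treated as owning Ingrid Tanaka's 58% interest in Ridgefield Pharma AG.
Chain via Wildmere Industries Corp. → Quarry Energy Co. → Silverbay Group plc (R3): 87% × 38% × 81% × 64% = 17.138304% of Ironwood Realty LP.
Chain via Ridgefield Pharma AG → Stonebridge Logistics SA → Halcyon Shipping BV (R3): 58% × 77% × 52% × 19% = 4.412408% of Ironwood Realty LP.
Aggregating (R2): 17.138304% + 4.412408% = 21.550712%.

21.550712%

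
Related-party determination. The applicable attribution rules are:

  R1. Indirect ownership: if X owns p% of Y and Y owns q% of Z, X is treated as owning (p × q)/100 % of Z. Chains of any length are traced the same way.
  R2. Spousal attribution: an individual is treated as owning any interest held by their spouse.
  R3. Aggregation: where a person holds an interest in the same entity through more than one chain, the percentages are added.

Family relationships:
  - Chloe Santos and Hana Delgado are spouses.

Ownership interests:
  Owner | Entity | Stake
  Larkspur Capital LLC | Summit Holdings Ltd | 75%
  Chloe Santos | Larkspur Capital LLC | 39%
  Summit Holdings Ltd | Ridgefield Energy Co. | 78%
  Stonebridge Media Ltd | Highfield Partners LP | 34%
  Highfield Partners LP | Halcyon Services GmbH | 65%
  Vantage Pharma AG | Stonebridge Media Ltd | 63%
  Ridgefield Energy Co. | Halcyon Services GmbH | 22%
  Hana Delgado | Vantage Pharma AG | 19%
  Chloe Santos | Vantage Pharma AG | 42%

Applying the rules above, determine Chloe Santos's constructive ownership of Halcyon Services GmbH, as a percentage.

By spousal attribution (R2), Chloe Santos is treated as also owning Hana Delgado's interest in Vantage Pharma AG, giving 42% + 19% = 61%.
Chain via Vantage Pharma AG → Stonebridge Media Ltd → Highfield Partners LP (R1): 61% × 63% × 34% × 65% = 8.49303% of Halcyon Services GmbH.
Chain via Larkspur Capital LLC → Summit Holdings Ltd → Ridgefield Energy Co. (R1): 39% × 75% × 78% × 22% = 5.0193% of Halcyon Services GmbH.
Aggregating (R3): 8.49303% + 5.0193% = 13.51233%.

13.51233%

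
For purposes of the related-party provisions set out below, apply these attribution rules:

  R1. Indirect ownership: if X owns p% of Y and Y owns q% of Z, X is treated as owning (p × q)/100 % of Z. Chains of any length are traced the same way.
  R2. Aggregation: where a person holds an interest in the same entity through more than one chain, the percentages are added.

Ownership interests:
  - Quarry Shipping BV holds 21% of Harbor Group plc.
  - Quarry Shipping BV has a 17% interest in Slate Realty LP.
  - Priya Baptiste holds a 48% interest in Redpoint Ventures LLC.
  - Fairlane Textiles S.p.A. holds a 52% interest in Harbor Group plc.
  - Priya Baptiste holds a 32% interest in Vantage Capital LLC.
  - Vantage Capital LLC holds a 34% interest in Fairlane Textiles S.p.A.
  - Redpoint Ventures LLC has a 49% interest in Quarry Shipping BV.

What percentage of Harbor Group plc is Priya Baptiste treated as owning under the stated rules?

10.5968%

Chain via Vantage Capital LLC → Fairlane Textiles S.p.A. (R1): 32% × 34% × 52% = 5.6576% of Harbor Group plc.
Chain via Redpoint Ventures LLC → Quarry Shipping BV (R1): 48% × 49% × 21% = 4.9392% of Harbor Group plc.
Aggregating (R2): 5.6576% + 4.9392% = 10.5968%.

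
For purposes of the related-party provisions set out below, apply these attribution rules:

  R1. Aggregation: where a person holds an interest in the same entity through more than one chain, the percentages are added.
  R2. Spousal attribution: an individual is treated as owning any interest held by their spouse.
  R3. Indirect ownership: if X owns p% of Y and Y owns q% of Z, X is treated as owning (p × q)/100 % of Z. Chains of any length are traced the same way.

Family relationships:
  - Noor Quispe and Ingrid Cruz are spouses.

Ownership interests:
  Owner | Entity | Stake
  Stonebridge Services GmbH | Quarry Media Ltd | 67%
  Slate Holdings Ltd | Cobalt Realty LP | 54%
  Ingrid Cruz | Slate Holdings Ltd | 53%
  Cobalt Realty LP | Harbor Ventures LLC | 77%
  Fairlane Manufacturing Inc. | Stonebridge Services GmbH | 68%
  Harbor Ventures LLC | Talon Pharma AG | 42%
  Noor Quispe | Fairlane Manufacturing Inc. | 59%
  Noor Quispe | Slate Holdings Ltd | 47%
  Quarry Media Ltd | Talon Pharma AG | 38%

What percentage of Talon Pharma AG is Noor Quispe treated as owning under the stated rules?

By spousal attribution (R2), Noor Quispe is treated as also owning Ingrid Cruz's interest in Slate Holdings Ltd, giving 47% + 53% = 100%.
Chain via Slate Holdings Ltd → Cobalt Realty LP → Harbor Ventures LLC (R3): 100% × 54% × 77% × 42% = 17.4636% of Talon Pharma AG.
Chain via Fairlane Manufacturing Inc. → Stonebridge Services GmbH → Quarry Media Ltd (R3): 59% × 68% × 67% × 38% = 10.214552% of Talon Pharma AG.
Aggregating (R1): 17.4636% + 10.214552% = 27.678152%.

27.678152%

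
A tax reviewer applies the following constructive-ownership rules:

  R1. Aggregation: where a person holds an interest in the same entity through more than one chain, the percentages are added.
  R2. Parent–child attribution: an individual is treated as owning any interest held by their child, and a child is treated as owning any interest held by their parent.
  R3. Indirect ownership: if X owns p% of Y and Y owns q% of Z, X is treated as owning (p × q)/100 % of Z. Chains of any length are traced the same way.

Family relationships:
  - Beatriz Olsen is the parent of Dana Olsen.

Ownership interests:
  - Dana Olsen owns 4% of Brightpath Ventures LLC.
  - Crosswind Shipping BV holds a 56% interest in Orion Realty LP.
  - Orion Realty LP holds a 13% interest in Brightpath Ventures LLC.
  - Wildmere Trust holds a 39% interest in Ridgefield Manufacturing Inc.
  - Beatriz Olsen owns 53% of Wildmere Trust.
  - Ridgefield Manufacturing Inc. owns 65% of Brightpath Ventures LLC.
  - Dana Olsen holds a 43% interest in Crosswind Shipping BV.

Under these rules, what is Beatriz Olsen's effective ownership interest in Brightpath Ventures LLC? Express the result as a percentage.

By parent–child attribution (R2), Beatriz Olsen is treated as owning Dana Olsen's 43% interest in Crosswind Shipping BV.
By parent–child attribution (R2), Beatriz Olsen is treated as owning Dana Olsen's 4% interest in Brightpath Ventures LLC.
Chain via Wildmere Trust → Ridgefield Manufacturing Inc. (R3): 53% × 39% × 65% = 13.4355% of Brightpath Ventures LLC.
Chain via Crosswind Shipping BV → Orion Realty LP (R3): 43% × 56% × 13% = 3.1304% of Brightpath Ventures LLC.
Direct interest in Brightpath Ventures LLC: 4%.
Aggregating (R1): 13.4355% + 3.1304% + 4% = 20.5659%.

20.5659%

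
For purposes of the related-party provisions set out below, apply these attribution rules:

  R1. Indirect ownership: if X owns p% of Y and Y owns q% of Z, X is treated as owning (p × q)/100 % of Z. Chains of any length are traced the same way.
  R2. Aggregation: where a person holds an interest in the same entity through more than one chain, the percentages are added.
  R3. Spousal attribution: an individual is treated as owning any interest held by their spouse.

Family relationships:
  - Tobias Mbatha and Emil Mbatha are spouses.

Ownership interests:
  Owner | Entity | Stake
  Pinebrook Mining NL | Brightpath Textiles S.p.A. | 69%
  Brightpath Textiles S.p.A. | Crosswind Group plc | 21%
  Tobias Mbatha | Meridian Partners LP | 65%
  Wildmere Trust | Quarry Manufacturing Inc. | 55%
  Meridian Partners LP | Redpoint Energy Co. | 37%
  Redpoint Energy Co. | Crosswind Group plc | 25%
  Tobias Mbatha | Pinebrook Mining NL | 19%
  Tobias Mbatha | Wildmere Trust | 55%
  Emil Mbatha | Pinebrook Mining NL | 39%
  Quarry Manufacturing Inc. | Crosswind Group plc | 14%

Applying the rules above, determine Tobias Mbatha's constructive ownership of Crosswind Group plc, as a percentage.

18.6517%

By spousal attribution (R3), Tobias Mbatha is treated as also owning Emil Mbatha's interest in Pinebrook Mining NL, giving 19% + 39% = 58%.
Chain via Wildmere Trust → Quarry Manufacturing Inc. (R1): 55% × 55% × 14% = 4.235% of Crosswind Group plc.
Chain via Pinebrook Mining NL → Brightpath Textiles S.p.A. (R1): 58% × 69% × 21% = 8.4042% of Crosswind Group plc.
Chain via Meridian Partners LP → Redpoint Energy Co. (R1): 65% × 37% × 25% = 6.0125% of Crosswind Group plc.
Aggregating (R2): 4.235% + 8.4042% + 6.0125% = 18.6517%.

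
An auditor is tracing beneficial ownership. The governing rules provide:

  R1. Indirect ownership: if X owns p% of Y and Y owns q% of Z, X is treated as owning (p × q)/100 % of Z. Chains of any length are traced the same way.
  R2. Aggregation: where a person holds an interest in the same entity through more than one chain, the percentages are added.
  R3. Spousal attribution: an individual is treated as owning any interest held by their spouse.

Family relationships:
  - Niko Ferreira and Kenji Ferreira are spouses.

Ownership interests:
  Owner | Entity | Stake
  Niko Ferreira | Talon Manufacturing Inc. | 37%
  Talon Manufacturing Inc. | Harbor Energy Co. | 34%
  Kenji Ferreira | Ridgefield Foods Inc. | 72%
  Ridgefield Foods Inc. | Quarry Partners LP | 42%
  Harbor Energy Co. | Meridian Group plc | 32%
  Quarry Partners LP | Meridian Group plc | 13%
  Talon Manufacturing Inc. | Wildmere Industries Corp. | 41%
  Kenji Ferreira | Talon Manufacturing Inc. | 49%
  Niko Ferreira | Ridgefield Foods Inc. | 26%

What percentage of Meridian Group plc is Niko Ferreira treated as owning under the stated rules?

By spousal attribution (R3), Niko Ferreira is treated as also owning Kenji Ferreira's interest in Talon Manufacturing Inc, giving 37% + 49% = 86%.
By spousal attribution (R3), Niko Ferreira is treated as also owning Kenji Ferreira's interest in Ridgefield Foods Inc, giving 26% + 72% = 98%.
Chain via Talon Manufacturing Inc. → Harbor Energy Co. (R1): 86% × 34% × 32% = 9.3568% of Meridian Group plc.
Chain via Ridgefield Foods Inc. → Quarry Partners LP (R1): 98% × 42% × 13% = 5.3508% of Meridian Group plc.
Aggregating (R2): 9.3568% + 5.3508% = 14.7076%.

14.7076%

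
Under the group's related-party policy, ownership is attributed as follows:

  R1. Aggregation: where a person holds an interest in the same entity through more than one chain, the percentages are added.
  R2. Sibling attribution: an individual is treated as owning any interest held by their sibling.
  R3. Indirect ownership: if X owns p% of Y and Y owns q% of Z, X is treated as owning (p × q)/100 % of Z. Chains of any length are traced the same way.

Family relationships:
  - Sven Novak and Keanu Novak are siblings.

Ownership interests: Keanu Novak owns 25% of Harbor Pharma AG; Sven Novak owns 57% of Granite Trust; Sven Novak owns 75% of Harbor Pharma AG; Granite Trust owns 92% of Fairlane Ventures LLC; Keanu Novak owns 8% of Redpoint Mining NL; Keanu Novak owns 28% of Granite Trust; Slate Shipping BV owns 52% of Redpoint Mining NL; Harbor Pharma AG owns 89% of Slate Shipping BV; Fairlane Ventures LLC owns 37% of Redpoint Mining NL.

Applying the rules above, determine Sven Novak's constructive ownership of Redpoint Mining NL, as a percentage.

83.214%

By sibling attribution (R2), Sven Novak is treated as also owning Keanu Novak's interest in Harbor Pharma AG, giving 75% + 25% = 100%.
By sibling attribution (R2), Sven Novak is treated as also owning Keanu Novak's interest in Granite Trust, giving 57% + 28% = 85%.
By sibling attribution (R2), Sven Novak is treated as owning Keanu Novak's 8% interest in Redpoint Mining NL.
Chain via Harbor Pharma AG → Slate Shipping BV (R3): 100% × 89% × 52% = 46.28% of Redpoint Mining NL.
Chain via Granite Trust → Fairlane Ventures LLC (R3): 85% × 92% × 37% = 28.934% of Redpoint Mining NL.
Direct interest in Redpoint Mining NL: 8%.
Aggregating (R1): 46.28% + 28.934% + 8% = 83.214%.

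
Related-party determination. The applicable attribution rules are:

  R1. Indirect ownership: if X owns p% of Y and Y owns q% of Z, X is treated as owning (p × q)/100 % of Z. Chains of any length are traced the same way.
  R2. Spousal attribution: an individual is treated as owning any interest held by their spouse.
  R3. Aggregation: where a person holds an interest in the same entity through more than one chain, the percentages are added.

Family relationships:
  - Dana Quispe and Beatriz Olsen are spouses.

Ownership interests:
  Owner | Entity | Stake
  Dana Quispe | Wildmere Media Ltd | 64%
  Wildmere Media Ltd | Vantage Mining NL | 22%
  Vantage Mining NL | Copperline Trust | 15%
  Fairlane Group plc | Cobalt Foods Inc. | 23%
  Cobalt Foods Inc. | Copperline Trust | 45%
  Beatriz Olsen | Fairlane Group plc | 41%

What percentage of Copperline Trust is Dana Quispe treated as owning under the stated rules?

6.3555%

By spousal attribution (R2), Dana Quispe is treated as owning Beatriz Olsen's 41% interest in Fairlane Group plc.
Chain via Wildmere Media Ltd → Vantage Mining NL (R1): 64% × 22% × 15% = 2.112% of Copperline Trust.
Chain via Fairlane Group plc → Cobalt Foods Inc. (R1): 41% × 23% × 45% = 4.2435% of Copperline Trust.
Aggregating (R3): 2.112% + 4.2435% = 6.3555%.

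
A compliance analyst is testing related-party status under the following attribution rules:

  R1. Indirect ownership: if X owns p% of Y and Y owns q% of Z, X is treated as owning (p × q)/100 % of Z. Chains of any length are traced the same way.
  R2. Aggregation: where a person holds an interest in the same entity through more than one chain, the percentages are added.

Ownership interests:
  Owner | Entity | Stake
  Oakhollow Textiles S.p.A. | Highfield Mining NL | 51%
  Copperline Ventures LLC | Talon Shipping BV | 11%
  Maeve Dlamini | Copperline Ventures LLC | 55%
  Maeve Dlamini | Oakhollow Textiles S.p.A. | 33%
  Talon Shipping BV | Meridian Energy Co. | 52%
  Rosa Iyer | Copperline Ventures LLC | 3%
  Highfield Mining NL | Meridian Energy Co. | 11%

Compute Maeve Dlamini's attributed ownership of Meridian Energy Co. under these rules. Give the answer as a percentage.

4.9973%

Chain via Oakhollow Textiles S.p.A. → Highfield Mining NL (R1): 33% × 51% × 11% = 1.8513% of Meridian Energy Co.
Chain via Copperline Ventures LLC → Talon Shipping BV (R1): 55% × 11% × 52% = 3.146% of Meridian Energy Co.
Aggregating (R2): 1.8513% + 3.146% = 4.9973%.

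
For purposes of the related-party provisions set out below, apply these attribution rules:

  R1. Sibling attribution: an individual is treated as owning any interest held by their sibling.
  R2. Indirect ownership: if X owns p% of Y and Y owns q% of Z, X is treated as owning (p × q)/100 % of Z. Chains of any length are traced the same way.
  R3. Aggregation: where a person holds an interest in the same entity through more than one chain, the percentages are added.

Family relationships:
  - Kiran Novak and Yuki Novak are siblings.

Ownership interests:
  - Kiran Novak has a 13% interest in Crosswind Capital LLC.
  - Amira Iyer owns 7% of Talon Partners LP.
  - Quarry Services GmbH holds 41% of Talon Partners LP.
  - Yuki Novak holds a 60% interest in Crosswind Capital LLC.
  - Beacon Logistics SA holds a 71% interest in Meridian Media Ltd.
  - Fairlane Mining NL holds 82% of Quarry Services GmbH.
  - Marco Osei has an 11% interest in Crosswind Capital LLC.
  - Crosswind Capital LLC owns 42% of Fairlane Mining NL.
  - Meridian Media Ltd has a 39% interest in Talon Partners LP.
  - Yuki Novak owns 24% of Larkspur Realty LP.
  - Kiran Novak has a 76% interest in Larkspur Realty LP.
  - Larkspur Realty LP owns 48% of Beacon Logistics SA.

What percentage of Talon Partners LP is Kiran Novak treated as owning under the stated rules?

23.599092%

By sibling attribution (R1), Kiran Novak is treated as also owning Yuki Novak's interest in Crosswind Capital LLC, giving 13% + 60% = 73%.
By sibling attribution (R1), Kiran Novak is treated as also owning Yuki Novak's interest in Larkspur Realty LP, giving 76% + 24% = 100%.
Chain via Crosswind Capital LLC → Fairlane Mining NL → Quarry Services GmbH (R2): 73% × 42% × 82% × 41% = 10.307892% of Talon Partners LP.
Chain via Larkspur Realty LP → Beacon Logistics SA → Meridian Media Ltd (R2): 100% × 48% × 71% × 39% = 13.2912% of Talon Partners LP.
Aggregating (R3): 10.307892% + 13.2912% = 23.599092%.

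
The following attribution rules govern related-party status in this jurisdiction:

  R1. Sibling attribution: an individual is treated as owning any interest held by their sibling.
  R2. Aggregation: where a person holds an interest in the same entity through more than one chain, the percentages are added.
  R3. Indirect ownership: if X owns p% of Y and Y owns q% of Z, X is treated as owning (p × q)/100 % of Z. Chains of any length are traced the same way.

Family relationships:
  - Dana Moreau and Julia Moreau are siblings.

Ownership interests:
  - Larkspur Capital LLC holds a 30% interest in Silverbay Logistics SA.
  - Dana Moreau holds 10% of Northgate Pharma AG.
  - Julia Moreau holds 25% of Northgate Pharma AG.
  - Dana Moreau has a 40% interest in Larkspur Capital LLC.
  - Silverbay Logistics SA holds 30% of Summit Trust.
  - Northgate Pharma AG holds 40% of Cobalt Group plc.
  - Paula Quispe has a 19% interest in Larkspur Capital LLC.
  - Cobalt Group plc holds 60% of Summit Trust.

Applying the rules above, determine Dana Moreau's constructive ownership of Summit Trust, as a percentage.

By sibling attribution (R1), Dana Moreau is treated as also owning Julia Moreau's interest in Northgate Pharma AG, giving 10% + 25% = 35%.
Chain via Northgate Pharma AG → Cobalt Group plc (R3): 35% × 40% × 60% = 8.4% of Summit Trust.
Chain via Larkspur Capital LLC → Silverbay Logistics SA (R3): 40% × 30% × 30% = 3.6% of Summit Trust.
Aggregating (R2): 8.4% + 3.6% = 12%.

12%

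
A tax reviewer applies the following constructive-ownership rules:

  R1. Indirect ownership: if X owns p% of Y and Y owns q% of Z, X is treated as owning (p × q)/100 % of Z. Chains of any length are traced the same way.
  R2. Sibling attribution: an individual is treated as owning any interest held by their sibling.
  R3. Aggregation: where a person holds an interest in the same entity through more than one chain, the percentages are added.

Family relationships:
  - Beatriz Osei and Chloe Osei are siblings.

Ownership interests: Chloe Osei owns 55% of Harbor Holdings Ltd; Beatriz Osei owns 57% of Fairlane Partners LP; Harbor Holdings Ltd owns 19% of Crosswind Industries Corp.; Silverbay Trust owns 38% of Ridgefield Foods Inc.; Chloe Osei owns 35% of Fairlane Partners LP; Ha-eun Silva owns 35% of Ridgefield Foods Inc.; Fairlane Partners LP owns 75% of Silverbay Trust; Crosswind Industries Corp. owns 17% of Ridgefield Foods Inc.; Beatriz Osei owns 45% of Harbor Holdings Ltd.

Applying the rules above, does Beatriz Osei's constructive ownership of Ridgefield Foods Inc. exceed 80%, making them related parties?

By sibling attribution (R2), Beatriz Osei is treated as also owning Chloe Osei's interest in Harbor Holdings Ltd, giving 45% + 55% = 100%.
By sibling attribution (R2), Beatriz Osei is treated as also owning Chloe Osei's interest in Fairlane Partners LP, giving 57% + 35% = 92%.
Chain via Harbor Holdings Ltd → Crosswind Industries Corp. (R1): 100% × 19% × 17% = 3.23% of Ridgefield Foods Inc.
Chain via Fairlane Partners LP → Silverbay Trust (R1): 92% × 75% × 38% = 26.22% of Ridgefield Foods Inc.
Aggregating (R3): 3.23% + 26.22% = 29.45%.
29.45% does not exceed the 80% threshold, so Beatriz is not a related party to Ridgefield Foods Inc.

No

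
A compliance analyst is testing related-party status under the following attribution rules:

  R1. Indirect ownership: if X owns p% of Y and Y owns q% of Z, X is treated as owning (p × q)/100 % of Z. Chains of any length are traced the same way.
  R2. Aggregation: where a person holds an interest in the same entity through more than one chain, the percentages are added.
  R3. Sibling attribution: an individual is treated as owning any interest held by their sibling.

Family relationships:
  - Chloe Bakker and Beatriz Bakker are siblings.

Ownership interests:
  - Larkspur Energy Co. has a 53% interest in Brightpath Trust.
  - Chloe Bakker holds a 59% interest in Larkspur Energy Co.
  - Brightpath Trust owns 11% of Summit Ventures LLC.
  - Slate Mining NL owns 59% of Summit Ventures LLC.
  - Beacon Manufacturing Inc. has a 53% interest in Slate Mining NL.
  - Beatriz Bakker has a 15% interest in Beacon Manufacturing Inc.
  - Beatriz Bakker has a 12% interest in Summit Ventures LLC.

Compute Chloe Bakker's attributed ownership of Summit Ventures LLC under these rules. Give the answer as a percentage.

By sibling attribution (R3), Chloe Bakker is treated as owning Beatriz Bakker's 15% interest in Beacon Manufacturing Inc.
By sibling attribution (R3), Chloe Bakker is treated as owning Beatriz Bakker's 12% interest in Summit Ventures LLC.
Chain via Larkspur Energy Co. → Brightpath Trust (R1): 59% × 53% × 11% = 3.4397% of Summit Ventures LLC.
Chain via Beacon Manufacturing Inc. → Slate Mining NL (R1): 15% × 53% × 59% = 4.6905% of Summit Ventures LLC.
Direct interest in Summit Ventures LLC: 12%.
Aggregating (R2): 3.4397% + 4.6905% + 12% = 20.1302%.

20.1302%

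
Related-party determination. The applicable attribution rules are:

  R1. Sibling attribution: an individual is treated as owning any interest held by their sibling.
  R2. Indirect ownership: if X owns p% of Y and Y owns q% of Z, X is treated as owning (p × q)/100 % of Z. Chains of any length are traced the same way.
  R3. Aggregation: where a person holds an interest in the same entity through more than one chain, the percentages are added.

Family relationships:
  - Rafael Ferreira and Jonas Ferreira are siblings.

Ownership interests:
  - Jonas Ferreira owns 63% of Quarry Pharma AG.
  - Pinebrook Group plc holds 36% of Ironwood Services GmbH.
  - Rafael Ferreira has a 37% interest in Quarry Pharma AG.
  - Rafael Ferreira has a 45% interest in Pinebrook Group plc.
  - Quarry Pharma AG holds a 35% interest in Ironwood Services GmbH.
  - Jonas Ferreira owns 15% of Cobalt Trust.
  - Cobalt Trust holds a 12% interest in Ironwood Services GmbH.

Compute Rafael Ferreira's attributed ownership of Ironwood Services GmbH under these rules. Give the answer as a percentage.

By sibling attribution (R1), Rafael Ferreira is treated as also owning Jonas Ferreira's interest in Quarry Pharma AG, giving 37% + 63% = 100%.
By sibling attribution (R1), Rafael Ferreira is treated as owning Jonas Ferreira's 15% interest in Cobalt Trust.
Chain via Pinebrook Group plc (R2): 45% × 36% = 16.2% of Ironwood Services GmbH.
Chain via Quarry Pharma AG (R2): 100% × 35% = 35% of Ironwood Services GmbH.
Chain via Cobalt Trust (R2): 15% × 12% = 1.8% of Ironwood Services GmbH.
Aggregating (R3): 16.2% + 35% + 1.8% = 53%.

53%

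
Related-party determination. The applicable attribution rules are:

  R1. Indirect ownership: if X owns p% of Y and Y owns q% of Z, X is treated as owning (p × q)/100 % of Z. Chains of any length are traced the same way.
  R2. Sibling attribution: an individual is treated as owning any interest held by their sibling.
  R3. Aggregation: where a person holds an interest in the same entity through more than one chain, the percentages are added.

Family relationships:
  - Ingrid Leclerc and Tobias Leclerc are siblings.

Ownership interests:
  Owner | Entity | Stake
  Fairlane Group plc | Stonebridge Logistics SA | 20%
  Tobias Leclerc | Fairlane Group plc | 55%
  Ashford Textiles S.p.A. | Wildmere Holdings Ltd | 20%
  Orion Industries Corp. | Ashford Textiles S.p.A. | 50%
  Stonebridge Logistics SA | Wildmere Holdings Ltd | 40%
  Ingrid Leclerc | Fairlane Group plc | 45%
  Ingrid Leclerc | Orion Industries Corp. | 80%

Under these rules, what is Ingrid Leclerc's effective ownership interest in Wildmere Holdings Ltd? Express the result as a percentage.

16%

By sibling attribution (R2), Ingrid Leclerc is treated as also owning Tobias Leclerc's interest in Fairlane Group plc, giving 45% + 55% = 100%.
Chain via Orion Industries Corp. → Ashford Textiles S.p.A. (R1): 80% × 50% × 20% = 8% of Wildmere Holdings Ltd.
Chain via Fairlane Group plc → Stonebridge Logistics SA (R1): 100% × 20% × 40% = 8% of Wildmere Holdings Ltd.
Aggregating (R3): 8% + 8% = 16%.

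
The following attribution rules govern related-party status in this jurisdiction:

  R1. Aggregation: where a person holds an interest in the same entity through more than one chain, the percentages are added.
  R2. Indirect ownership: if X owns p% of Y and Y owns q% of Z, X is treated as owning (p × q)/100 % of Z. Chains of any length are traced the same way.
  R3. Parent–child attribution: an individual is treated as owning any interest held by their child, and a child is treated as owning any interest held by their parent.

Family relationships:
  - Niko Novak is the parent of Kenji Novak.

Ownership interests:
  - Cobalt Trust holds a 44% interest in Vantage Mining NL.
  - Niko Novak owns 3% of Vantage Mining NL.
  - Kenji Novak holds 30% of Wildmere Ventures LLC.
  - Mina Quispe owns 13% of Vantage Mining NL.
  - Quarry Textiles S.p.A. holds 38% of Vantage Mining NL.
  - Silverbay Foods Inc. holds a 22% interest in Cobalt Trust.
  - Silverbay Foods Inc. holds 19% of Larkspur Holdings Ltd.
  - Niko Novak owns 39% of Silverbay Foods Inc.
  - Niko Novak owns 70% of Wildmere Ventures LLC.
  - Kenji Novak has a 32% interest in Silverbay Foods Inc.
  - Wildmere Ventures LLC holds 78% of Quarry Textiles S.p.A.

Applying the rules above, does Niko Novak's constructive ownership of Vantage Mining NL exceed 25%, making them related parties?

By parent–child attribution (R3), Niko Novak is treated as also owning Kenji Novak's interest in Silverbay Foods Inc, giving 39% + 32% = 71%.
By parent–child attribution (R3), Niko Novak is treated as also owning Kenji Novak's interest in Wildmere Ventures LLC, giving 70% + 30% = 100%.
Chain via Silverbay Foods Inc. → Cobalt Trust (R2): 71% × 22% × 44% = 6.8728% of Vantage Mining NL.
Chain via Wildmere Ventures LLC → Quarry Textiles S.p.A. (R2): 100% × 78% × 38% = 29.64% of Vantage Mining NL.
Direct interest in Vantage Mining NL: 3%.
Aggregating (R1): 6.8728% + 29.64% + 3% = 39.5128%.
39.5128% exceeds the 25% threshold, so Niko is a related party to Vantage Mining NL.

Yes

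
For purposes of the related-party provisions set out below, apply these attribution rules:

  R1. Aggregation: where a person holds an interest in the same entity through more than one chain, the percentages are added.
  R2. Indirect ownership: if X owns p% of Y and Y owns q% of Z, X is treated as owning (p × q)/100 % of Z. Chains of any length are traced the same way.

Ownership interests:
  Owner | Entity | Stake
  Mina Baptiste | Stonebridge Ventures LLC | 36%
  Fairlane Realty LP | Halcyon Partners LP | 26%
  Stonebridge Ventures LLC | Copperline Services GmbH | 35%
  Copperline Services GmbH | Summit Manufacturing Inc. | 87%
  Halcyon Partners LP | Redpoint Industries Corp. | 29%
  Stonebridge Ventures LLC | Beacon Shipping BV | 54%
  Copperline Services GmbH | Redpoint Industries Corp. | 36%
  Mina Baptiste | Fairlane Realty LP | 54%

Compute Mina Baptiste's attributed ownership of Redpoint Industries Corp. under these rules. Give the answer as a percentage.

Chain via Fairlane Realty LP → Halcyon Partners LP (R2): 54% × 26% × 29% = 4.0716% of Redpoint Industries Corp.
Chain via Stonebridge Ventures LLC → Copperline Services GmbH (R2): 36% × 35% × 36% = 4.536% of Redpoint Industries Corp.
Aggregating (R1): 4.0716% + 4.536% = 8.6076%.

8.6076%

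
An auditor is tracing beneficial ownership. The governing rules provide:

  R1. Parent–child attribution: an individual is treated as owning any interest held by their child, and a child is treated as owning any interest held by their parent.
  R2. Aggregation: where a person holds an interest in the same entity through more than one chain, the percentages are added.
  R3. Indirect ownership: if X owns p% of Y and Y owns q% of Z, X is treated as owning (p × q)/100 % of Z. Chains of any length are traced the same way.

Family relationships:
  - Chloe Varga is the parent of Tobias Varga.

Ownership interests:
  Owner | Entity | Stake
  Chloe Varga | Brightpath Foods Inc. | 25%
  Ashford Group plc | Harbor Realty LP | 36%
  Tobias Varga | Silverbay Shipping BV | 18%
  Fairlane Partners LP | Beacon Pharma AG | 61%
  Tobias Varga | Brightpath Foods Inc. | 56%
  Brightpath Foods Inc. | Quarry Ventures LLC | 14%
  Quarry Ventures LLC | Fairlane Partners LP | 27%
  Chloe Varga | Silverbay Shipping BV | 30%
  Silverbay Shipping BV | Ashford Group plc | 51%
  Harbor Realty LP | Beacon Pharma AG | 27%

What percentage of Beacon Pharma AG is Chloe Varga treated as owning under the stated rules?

By parent–child attribution (R1), Chloe Varga is treated as also owning Tobias Varga's interest in Silverbay Shipping BV, giving 30% + 18% = 48%.
By parent–child attribution (R1), Chloe Varga is treated as also owning Tobias Varga's interest in Brightpath Foods Inc, giving 25% + 56% = 81%.
Chain via Silverbay Shipping BV → Ashford Group plc → Harbor Realty LP (R3): 48% × 51% × 36% × 27% = 2.379456% of Beacon Pharma AG.
Chain via Brightpath Foods Inc. → Quarry Ventures LLC → Fairlane Partners LP (R3): 81% × 14% × 27% × 61% = 1.867698% of Beacon Pharma AG.
Aggregating (R2): 2.379456% + 1.867698% = 4.247154%.

4.247154%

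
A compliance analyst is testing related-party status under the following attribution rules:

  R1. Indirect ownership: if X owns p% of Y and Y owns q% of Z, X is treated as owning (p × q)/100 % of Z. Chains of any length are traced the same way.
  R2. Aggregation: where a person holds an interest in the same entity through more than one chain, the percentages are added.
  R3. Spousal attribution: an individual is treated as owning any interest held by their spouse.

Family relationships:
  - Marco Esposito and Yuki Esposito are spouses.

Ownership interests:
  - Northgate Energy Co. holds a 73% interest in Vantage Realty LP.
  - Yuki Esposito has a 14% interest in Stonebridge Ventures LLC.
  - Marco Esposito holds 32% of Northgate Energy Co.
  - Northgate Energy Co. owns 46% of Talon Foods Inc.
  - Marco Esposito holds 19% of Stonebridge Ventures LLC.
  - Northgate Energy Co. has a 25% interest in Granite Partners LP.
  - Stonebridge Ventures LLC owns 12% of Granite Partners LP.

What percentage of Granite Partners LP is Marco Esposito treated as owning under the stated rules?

11.96%

By spousal attribution (R3), Marco Esposito is treated as also owning Yuki Esposito's interest in Stonebridge Ventures LLC, giving 19% + 14% = 33%.
Chain via Stonebridge Ventures LLC (R1): 33% × 12% = 3.96% of Granite Partners LP.
Chain via Northgate Energy Co. (R1): 32% × 25% = 8% of Granite Partners LP.
Aggregating (R2): 3.96% + 8% = 11.96%.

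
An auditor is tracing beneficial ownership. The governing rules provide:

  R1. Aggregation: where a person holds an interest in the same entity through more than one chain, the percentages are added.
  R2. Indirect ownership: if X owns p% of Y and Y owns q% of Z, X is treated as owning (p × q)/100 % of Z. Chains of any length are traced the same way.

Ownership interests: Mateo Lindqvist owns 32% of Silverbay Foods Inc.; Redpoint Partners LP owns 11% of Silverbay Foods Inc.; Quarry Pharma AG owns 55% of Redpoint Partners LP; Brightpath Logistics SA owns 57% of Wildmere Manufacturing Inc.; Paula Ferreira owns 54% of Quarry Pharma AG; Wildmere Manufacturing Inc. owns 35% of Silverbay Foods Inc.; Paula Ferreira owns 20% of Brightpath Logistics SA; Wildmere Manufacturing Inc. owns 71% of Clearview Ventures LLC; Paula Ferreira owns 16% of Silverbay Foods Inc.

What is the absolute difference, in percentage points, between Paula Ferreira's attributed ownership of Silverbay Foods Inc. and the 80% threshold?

Chain via Brightpath Logistics SA → Wildmere Manufacturing Inc. (R2): 20% × 57% × 35% = 3.99% of Silverbay Foods Inc.
Chain via Quarry Pharma AG → Redpoint Partners LP (R2): 54% × 55% × 11% = 3.267% of Silverbay Foods Inc.
Direct interest in Silverbay Foods Inc: 16%.
Aggregating (R1): 3.99% + 3.267% + 16% = 23.257%.
23.257% falls short of the 80% threshold by 56.743 percentage points.

56.743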